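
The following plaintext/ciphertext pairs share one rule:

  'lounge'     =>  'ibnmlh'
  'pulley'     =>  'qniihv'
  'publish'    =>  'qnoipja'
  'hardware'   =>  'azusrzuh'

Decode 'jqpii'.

Each letter's alphabet position (a=0..z=25) is mapped through 15·x+25 mod 26 — an affine cipher.
Reversing it on jqpii: j(9)→7·(9−25)≡18=s; q(16)→7·(16−25)≡15=p; p(15)→7·(15−25)≡8=i; i(8)→7·(8−25)≡11=l; i(8)→7·(8−25)≡11=l (all mod 26).

spill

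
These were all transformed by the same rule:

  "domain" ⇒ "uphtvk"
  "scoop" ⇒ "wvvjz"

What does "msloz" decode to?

shelf

The word is reversed, then every letter is shifted forward by 7.
Undoing it on msloz: shift back: m−7=f, s−7=l, l−7=e, o−7=h, z−7=s → flehs; then reverse → shelf.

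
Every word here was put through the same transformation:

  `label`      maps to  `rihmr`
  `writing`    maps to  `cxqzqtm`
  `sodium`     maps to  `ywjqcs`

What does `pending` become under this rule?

The shift depends on letter class: consonant l→r is +6, but vowel a→i is +8. The rule splits by letter class: vowels +8, consonants +6.
Applying it to pending: p(cons)+6=v, e(vowel)+8=m, n(cons)+6=t, d(cons)+6=j, i(vowel)+8=q, n(cons)+6=t, g(cons)+6=m.

vmtjqtm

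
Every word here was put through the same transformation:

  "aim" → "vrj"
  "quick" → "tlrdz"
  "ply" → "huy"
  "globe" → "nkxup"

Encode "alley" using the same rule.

The output letters match the input read backwards, each shifted +9: aim reversed is mia. The word is reversed, then every letter is shifted forward by 9.
For alley: reverse → yella; then shift: y+9=h, e+9=n, l+9=u, l+9=u, a+9=j.

hnuuj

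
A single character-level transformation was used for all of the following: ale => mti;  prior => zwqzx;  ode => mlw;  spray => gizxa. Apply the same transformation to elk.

stm

Two steps: reverse the string, then apply a Caesar shift of +8.
Applying it to elk: reverse → kle; then shift: k+8=s, l+8=t, e+8=m.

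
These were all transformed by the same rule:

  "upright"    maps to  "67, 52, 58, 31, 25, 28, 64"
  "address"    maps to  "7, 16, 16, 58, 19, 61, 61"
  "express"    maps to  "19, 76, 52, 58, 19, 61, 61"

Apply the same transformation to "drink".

16, 58, 31, 46, 37

Each letter becomes 3×(its alphabet position, a=1..z=26) + 4.
For drink: d=4→16, r=18→58, i=9→31, n=14→46, k=11→37.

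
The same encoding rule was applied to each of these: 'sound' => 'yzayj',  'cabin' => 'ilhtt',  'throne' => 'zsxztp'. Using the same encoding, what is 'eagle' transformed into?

Shifts by position in sound: pos 0: s→y (+6), pos 1: o→z (+11), pos 2: u→a (+6), pos 3: n→y (+11) — repeating every 2. The shifts repeat in a cycle of length 2: positions 0,1,… shift by +6, +11, then the pattern repeats.
On eagle: e+6=k, a+11=l, g+6=m, l+11=w, e+6=k.

klmwk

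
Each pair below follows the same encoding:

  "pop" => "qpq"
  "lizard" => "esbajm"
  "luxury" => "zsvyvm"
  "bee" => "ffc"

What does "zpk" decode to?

joy

The output letters match the input read backwards, each shifted +1: pop reversed is pop. Two steps: reverse the string, then apply a Caesar shift of +1.
Reversing it on zpk: shift back: z−1=y, p−1=o, k−1=j → yoj; then reverse → joy.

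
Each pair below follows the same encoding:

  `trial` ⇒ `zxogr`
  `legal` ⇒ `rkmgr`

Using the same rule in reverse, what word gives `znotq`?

It's a constant shift of +6 (ROT6).
Reversing it on znotq: z−6=t, n−6=h, o−6=i, t−6=n, q−6=k.

think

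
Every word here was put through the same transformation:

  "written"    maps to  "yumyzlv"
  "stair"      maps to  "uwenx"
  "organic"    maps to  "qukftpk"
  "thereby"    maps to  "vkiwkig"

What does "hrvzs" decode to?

Each letter shifts forward by (position + 2), i.e. 2, 3, 4, … — the shift grows by one for each successive letter.
Reversing it on hrvzs: h−2=f, r−3=o, v−4=r, z−5=u, s−6=m.

forum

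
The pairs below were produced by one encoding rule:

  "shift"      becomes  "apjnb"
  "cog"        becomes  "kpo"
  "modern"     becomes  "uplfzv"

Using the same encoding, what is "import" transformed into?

Two shifts are in play — +1 for a/e/i/o/u, +8 for every other letter.
Applying it to import: i(vowel)+1=j, m(cons)+8=u, p(cons)+8=x, o(vowel)+1=p, r(cons)+8=z, t(cons)+8=b.

juxpzb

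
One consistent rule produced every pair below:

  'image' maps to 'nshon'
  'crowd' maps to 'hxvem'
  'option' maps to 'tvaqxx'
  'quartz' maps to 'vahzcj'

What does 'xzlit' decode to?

steak

In image: i→n is +5, m→s is +6, a→h is +7, g→o is +8 — the shift increases by 1 each position. Each letter shifts forward by (position + 5), i.e. 5, 6, 7, … — the shift grows by one for each successive letter.
Decoding xzlit: x−5=s, z−6=t, l−7=e, i−8=a, t−9=k.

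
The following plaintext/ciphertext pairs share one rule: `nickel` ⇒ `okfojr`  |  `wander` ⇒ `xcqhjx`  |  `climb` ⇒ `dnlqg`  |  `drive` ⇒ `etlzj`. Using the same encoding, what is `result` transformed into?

sgvyqz

In nickel: n→o is +1, i→k is +2, c→f is +3, k→o is +4 — the shift increases by 1 each position. Letter i (0-indexed) is shifted by i+1, so successive shifts are 1, 2, 3, ….
On result: r+1=s, e+2=g, s+3=v, u+4=y, l+5=q, t+6=z.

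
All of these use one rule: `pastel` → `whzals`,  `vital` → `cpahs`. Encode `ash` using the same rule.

Compare letters: p→w is +7, a→h is +7, s→z is +7 — a constant shift. It's a constant shift of +7 (ROT7).
Applying it to ash: a+7=h, s+7=z, h+7=o.

hzo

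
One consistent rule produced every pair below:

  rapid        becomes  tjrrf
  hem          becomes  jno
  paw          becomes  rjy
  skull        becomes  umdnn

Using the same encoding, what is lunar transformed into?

ndpjt

Two shifts are in play — +9 for a/e/i/o/u, +2 for every other letter.
For lunar: l(cons)+2=n, u(vowel)+9=d, n(cons)+2=p, a(vowel)+9=j, r(cons)+2=t.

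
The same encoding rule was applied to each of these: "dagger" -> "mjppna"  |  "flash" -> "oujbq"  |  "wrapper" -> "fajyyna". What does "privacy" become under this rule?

It's a constant shift of +9 (ROT9).
Applying it to privacy: p+9=y, r+9=a, i+9=r, v+9=e, a+9=j, c+9=l, y+9=h.

yarejlh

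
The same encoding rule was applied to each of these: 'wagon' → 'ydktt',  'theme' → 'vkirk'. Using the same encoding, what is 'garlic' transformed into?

In wagon: w→y is +2, a→d is +3, g→k is +4, o→t is +5 — the shift increases by 1 each position. Each letter shifts forward by (position + 2), i.e. 2, 3, 4, … — the shift grows by one for each successive letter.
For garlic: g+2=i, a+3=d, r+4=v, l+5=q, i+6=o, c+7=j.

idvqoj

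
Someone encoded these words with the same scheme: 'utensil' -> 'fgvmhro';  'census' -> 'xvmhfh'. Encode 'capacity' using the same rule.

Letters are reflected about the middle of the alphabet (position → 25−position): Atbash.
Applying it to capacity: c↔x, a↔z, p↔k, a↔z, c↔x, i↔r, t↔g, y↔b.

xzkzxrgb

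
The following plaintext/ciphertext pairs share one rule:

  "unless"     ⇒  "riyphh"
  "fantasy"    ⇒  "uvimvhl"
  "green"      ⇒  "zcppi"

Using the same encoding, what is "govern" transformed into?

u(20)→r(17) and n(13)→i(8) fit y≡5x+21 (mod 26); the inverse of 5 mod 26 is 21. Treating letters as 0–25, the rule is x ↦ 5x + 21 (mod 26).
For govern: g(6)→5·6+21≡25=z; o(14)→5·14+21≡13=n; v(21)→5·21+21≡22=w; e(4)→5·4+21≡15=p; r(17)→5·17+21≡2=c; n(13)→5·13+21≡8=i (all mod 26).

znwpci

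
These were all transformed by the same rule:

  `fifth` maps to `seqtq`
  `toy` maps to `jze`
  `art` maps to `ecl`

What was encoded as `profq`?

Read the word backwards and shift each letter +11.
Undoing it on profq: shift back: p−11=e, r−11=g, o−11=d, f−11=u, q−11=f → egduf; then reverse → fudge.

fudge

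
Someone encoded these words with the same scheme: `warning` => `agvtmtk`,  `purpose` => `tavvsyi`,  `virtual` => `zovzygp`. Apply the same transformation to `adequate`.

Shifts by position in warning: pos 0: w→a (+4), pos 1: a→g (+6), pos 2: r→v (+4), pos 3: n→t (+6) — repeating every 2. The shifts repeat in a cycle of length 2: positions 0,1,… shift by +4, +6, then the pattern repeats.
Applying it to adequate: a+4=e, d+6=j, e+4=i, q+6=w, u+4=y, a+6=g, t+4=x, e+6=k.

ejiwygxk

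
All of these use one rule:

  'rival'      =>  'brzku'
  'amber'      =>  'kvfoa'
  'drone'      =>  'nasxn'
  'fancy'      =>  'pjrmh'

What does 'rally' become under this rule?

Shifts by position in rival: pos 0: r→b (+10), pos 1: i→r (+9), pos 2: v→z (+4), pos 3: a→k (+10), pos 4: l→u (+9) — repeating every 3. The shifts repeat in a cycle of length 3: positions 0,1,… shift by +10, +9, +4, then the pattern repeats.
For rally: r+10=b, a+9=j, l+4=p, l+10=v, y+9=h.

bjpvh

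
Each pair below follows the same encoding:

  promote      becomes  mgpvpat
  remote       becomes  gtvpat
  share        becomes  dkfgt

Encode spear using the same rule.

This is an affine cipher: with a=0,…,z=25, each position x becomes (23x+5) mod 26.
For spear: s(18)→23·18+5≡3=d; p(15)→23·15+5≡12=m; e(4)→23·4+5≡19=t; a(0)→23·0+5≡5=f; r(17)→23·17+5≡6=g (all mod 26).

dmtfg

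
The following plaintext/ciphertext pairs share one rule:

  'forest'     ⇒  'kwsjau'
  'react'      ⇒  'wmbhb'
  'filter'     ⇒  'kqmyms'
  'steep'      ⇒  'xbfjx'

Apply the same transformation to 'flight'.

Shifts by position in forest: pos 0: f→k (+5), pos 1: o→w (+8), pos 2: r→s (+1), pos 3: e→j (+5), pos 4: s→a (+8), pos 5: t→u (+1) — repeating every 3. The shifts repeat in a cycle of length 3: positions 0,1,… shift by +5, +8, +1, then the pattern repeats.
On flight: f+5=k, l+8=t, i+1=j, g+5=l, h+8=p, t+1=u.

ktjlpu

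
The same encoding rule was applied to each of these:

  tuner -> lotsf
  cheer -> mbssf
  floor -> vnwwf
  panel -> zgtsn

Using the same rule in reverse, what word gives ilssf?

steer

t(19)→l(11) and u(20)→o(14) fit y≡3x+6 (mod 26); the inverse of 3 mod 26 is 9. Each letter's alphabet position (a=0..z=25) is mapped through 3·x+6 mod 26 — an affine cipher.
Decoding ilssf: i(8)→9·(8−6)≡18=s; l(11)→9·(11−6)≡19=t; s(18)→9·(18−6)≡4=e; s(18)→9·(18−6)≡4=e; f(5)→9·(5−6)≡17=r (all mod 26).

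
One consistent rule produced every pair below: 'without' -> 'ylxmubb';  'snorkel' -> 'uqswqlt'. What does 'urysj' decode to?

In without: w→y is +2, i→l is +3, t→x is +4, h→m is +5 — the shift increases by 1 each position. The shift increases by 1 at each position, starting from +2: 2, 3, 4, ….
Undoing it on urysj: u−2=s, r−3=o, y−4=u, s−5=n, j−6=d.

sound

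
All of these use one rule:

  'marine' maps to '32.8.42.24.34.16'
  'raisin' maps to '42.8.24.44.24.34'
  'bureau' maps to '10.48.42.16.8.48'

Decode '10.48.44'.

bus

Each letter becomes 2×(its alphabet position, a=1..z=26) + 6.
Reversing it on 10.48.44: 10→(10−6)÷2=2=b, 48→(48−6)÷2=21=u, 44→(44−6)÷2=19=s.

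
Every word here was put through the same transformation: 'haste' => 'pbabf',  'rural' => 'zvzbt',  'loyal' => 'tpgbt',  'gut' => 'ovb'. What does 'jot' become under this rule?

rpb

The shift depends on letter class: consonant h→p is +8, but vowel a→b is +1. The rule splits by letter class: vowels +1, consonants +8.
For jot: j(cons)+8=r, o(vowel)+1=p, t(cons)+8=b.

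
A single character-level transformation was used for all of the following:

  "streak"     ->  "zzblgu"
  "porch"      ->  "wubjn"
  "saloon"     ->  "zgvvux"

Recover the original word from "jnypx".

Shifts by position in streak: pos 0: s→z (+7), pos 1: t→z (+6), pos 2: r→b (+10), pos 3: e→l (+7), pos 4: a→g (+6), pos 5: k→u (+10) — repeating every 3. The shifts repeat in a cycle of length 3: positions 0,1,… shift by +7, +6, +10, then the pattern repeats.
Decoding jnypx: j−7=c, n−6=h, y−10=o, p−7=i, x−6=r.

choir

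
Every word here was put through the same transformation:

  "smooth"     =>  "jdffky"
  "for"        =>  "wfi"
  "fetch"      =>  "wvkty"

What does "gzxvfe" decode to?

Compare letters: s→j is +17, m→d is +17, o→f is +17 — a constant shift. This is a Caesar cipher with shift 17.
Undoing it on gzxvfe: g−17=p, z−17=i, x−17=g, v−17=e, f−17=o, e−17=n.

pigeon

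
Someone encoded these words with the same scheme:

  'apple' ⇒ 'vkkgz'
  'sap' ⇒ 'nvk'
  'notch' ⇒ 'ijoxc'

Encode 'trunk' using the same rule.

ompif

Compare letters: a→v is +21, p→k is +21, p→k is +21 — a constant shift. Every letter moves 21 places later in the alphabet, wrapping around z→a.
For trunk: t+21=o, r+21=m, u+21=p, n+21=i, k+21=f.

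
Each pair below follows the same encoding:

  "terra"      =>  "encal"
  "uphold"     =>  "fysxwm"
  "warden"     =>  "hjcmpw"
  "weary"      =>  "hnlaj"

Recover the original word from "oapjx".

Shifts by position in terra: pos 0: t→e (+11), pos 1: e→n (+9), pos 2: r→c (+11), pos 3: r→a (+9) — repeating every 2. A repeating key of period 2 is used — shifts +11, +9 over and over.
Decoding oapjx: o−11=d, a−9=r, p−11=e, j−9=a, x−11=m.

dream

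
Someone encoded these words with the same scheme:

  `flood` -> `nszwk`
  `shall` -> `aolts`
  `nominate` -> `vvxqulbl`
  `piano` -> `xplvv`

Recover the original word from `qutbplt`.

initial

Shifts by position in flood: pos 0: f→n (+8), pos 1: l→s (+7), pos 2: o→z (+11), pos 3: o→w (+8), pos 4: d→k (+7) — repeating every 3. The shifts repeat in a cycle of length 3: positions 0,1,… shift by +8, +7, +11, then the pattern repeats.
Decoding qutbplt: q−8=i, u−7=n, t−11=i, b−8=t, p−7=i, l−11=a, t−8=l.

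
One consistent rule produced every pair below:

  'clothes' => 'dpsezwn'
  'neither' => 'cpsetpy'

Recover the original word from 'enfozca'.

The output letters match the input read backwards, each shifted +11: clothes reversed is sehtolc. Read the word backwards and shift each letter +11.
Decoding enfozca: shift back: e−11=t, n−11=c, f−11=u, o−11=d, z−11=o, c−11=r, a−11=p → tcudorp; then reverse → product.

product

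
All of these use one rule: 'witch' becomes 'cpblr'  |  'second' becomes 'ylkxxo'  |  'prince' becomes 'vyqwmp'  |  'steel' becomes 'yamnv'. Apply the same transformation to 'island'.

oztjxo

In witch: w→c is +6, i→p is +7, t→b is +8, c→l is +9 — the shift increases by 1 each position. Each letter shifts forward by (position + 6), i.e. 6, 7, 8, … — the shift grows by one for each successive letter.
For island: i+6=o, s+7=z, l+8=t, a+9=j, n+10=x, d+11=o.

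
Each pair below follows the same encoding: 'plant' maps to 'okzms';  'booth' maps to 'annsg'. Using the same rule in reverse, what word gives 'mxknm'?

nylon

Compare letters: p→o is +25, l→k is +25, a→z is +25 — a constant shift. Each letter is shifted forward by 25 in the alphabet (a Caesar shift of +25).
Undoing it on mxknm: m−25=n, x−25=y, k−25=l, n−25=o, m−25=n.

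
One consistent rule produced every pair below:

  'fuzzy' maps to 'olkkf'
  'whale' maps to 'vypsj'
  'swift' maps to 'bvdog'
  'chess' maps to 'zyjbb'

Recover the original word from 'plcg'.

Treating letters as 0–25, the rule is x ↦ 5x + 15 (mod 26).
Decoding plcg: p(15)→21·(15−15)≡0=a; l(11)→21·(11−15)≡20=u; c(2)→21·(2−15)≡13=n; g(6)→21·(6−15)≡19=t (all mod 26).

aunt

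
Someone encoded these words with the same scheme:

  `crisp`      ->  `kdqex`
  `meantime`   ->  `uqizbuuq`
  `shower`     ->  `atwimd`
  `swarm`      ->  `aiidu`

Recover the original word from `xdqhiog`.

It's a Vigenère-style cipher with numeric key [8,12]: position i shifts by key[i mod 2].
Undoing it on xdqhiog: x−8=p, d−12=r, q−8=i, h−12=v, i−8=a, o−12=c, g−8=y.

privacy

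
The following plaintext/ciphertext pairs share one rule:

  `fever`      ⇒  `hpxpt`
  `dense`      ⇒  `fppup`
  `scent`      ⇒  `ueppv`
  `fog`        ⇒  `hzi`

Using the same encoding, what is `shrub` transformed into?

The shift depends on letter class: consonant f→h is +2, but vowel e→p is +11. Two shifts are in play — +11 for a/e/i/o/u, +2 for every other letter.
For shrub: s(cons)+2=u, h(cons)+2=j, r(cons)+2=t, u(vowel)+11=f, b(cons)+2=d.

ujtfd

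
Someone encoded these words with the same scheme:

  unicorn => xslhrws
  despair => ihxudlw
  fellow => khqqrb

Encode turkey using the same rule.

yxwphd

The shift depends on letter class: consonant n→s is +5, but vowel u→x is +3. The rule splits by letter class: vowels +3, consonants +5.
Applying it to turkey: t(cons)+5=y, u(vowel)+3=x, r(cons)+5=w, k(cons)+5=p, e(vowel)+3=h, y(cons)+5=d.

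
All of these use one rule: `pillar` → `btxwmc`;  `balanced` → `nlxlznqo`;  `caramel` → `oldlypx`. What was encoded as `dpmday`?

reason

A repeating key of period 2 is used — shifts +12, +11 over and over.
Reversing it on dpmday: d−12=r, p−11=e, m−12=a, d−11=s, a−12=o, y−11=n.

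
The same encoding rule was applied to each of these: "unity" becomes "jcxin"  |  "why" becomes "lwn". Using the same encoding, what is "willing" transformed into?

lxaaxcv

Each letter is shifted forward by 15 in the alphabet (a Caesar shift of +15).
For willing: w+15=l, i+15=x, l+15=a, l+15=a, i+15=x, n+15=c, g+15=v.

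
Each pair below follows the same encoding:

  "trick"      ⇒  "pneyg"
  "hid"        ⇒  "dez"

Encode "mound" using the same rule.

Compare letters: t→p is +22, r→n is +22, i→e is +22 — a constant shift. It's a constant shift of +22 (ROT22).
Applying it to mound: m+22=i, o+22=k, u+22=q, n+22=j, d+22=z.

ikqjz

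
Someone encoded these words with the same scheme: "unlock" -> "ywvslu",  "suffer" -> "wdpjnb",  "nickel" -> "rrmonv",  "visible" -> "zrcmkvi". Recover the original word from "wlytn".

scope

Shifts by position in unlock: pos 0: u→y (+4), pos 1: n→w (+9), pos 2: l→v (+10), pos 3: o→s (+4), pos 4: c→l (+9), pos 5: k→u (+10) — repeating every 3. It's a Vigenère-style cipher with numeric key [4,9,10]: position i shifts by key[i mod 3].
Undoing it on wlytn: w−4=s, l−9=c, y−10=o, t−4=p, n−9=e.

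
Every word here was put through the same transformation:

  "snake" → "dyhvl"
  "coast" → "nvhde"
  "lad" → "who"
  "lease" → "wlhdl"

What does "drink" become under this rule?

The shift depends on letter class: consonant s→d is +11, but vowel a→h is +7. The rule splits by letter class: vowels +7, consonants +11.
On drink: d(cons)+11=o, r(cons)+11=c, i(vowel)+7=p, n(cons)+11=y, k(cons)+11=v.

ocpyv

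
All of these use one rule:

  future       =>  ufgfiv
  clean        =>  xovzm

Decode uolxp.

Each pair mirrors across the alphabet (f↔u, u↔f, t↔g): positions sum to 25. Each letter is replaced by its mirror in the alphabet: a↔z, b↔y, c↔x, and so on (the Atbash cipher).
Decoding uolxp: u↔f, o↔l, l↔o, x↔c, p↔k.

flock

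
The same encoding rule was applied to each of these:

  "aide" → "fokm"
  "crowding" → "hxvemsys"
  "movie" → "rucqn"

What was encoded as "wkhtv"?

In aide: a→f is +5, i→o is +6, d→k is +7, e→m is +8 — the shift increases by 1 each position. Each letter shifts forward by (position + 5), i.e. 5, 6, 7, … — the shift grows by one for each successive letter.
Decoding wkhtv: w−5=r, k−6=e, h−7=a, t−8=l, v−9=m.

realm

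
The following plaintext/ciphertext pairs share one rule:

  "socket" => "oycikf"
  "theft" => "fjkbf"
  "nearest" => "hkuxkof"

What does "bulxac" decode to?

fabric

s(18)→o(14) and o(14)→y(24) fit y≡17x+20 (mod 26); the inverse of 17 mod 26 is 23. Treating letters as 0–25, the rule is x ↦ 17x + 20 (mod 26).
Decoding bulxac: b(1)→23·(1−20)≡5=f; u(20)→23·(20−20)≡0=a; l(11)→23·(11−20)≡1=b; x(23)→23·(23−20)≡17=r; a(0)→23·(0−20)≡8=i; c(2)→23·(2−20)≡2=c (all mod 26).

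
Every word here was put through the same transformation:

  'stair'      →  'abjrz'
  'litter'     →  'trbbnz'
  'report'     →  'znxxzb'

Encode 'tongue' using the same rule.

bxvodn

The shift depends on letter class: consonant s→a is +8, but vowel a→j is +9. The rule splits by letter class: vowels +9, consonants +8.
Applying it to tongue: t(cons)+8=b, o(vowel)+9=x, n(cons)+8=v, g(cons)+8=o, u(vowel)+9=d, e(vowel)+9=n.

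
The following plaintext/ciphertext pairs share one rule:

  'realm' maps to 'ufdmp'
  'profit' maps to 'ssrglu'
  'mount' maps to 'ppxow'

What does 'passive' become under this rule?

Shifts by position in realm: pos 0: r→u (+3), pos 1: e→f (+1), pos 2: a→d (+3), pos 3: l→m (+1) — repeating every 2. It's a Vigenère-style cipher with numeric key [3,1]: position i shifts by key[i mod 2].
For passive: p+3=s, a+1=b, s+3=v, s+1=t, i+3=l, v+1=w, e+3=h.

sbvtlwh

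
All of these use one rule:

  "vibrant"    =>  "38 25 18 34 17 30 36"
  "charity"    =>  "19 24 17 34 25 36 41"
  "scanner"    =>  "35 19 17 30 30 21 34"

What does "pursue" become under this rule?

32 37 34 35 37 21

v is letter #22 and maps to 38: an offset of 16. Letters become their 1-based position plus 16 (so a→17, b→18, …).
Applying it to pursue: p=16→32, u=21→37, r=18→34, s=19→35, u=21→37, e=5→21.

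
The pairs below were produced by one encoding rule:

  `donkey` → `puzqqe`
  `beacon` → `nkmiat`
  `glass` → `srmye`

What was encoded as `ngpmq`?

Shifts by position in donkey: pos 0: d→p (+12), pos 1: o→u (+6), pos 2: n→z (+12), pos 3: k→q (+6) — repeating every 2. It's a Vigenère-style cipher with numeric key [12,6]: position i shifts by key[i mod 2].
Undoing it on ngpmq: n−12=b, g−6=a, p−12=d, m−6=g, q−12=e.

badge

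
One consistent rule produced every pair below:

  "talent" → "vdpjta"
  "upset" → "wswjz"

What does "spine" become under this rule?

In talent: t→v is +2, a→d is +3, l→p is +4, e→j is +5 — the shift increases by 1 each position. Letter i (0-indexed) is shifted by i+2, so successive shifts are 2, 3, 4, ….
On spine: s+2=u, p+3=s, i+4=m, n+5=s, e+6=k.

usmsk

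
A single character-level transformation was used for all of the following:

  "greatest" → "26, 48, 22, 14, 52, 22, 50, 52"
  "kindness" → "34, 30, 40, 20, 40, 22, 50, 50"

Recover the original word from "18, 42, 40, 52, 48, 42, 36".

control

g(#7)→26 and r(#18)→48: differences scale by 2, so n = 2·pos + 12. Each letter becomes 2×(its alphabet position, a=1..z=26) + 12.
Decoding 18, 42, 40, 52, 48, 42, 36: 18→(18−12)÷2=3=c, 42→(42−12)÷2=15=o, 40→(40−12)÷2=14=n, 52→(52−12)÷2=20=t, 48→(48−12)÷2=18=r, 42→(42−12)÷2=15=o, 36→(36−12)÷2=12=l.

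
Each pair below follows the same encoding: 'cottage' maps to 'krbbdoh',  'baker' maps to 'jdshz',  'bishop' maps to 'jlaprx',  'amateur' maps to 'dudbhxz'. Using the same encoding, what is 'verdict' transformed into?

dhzllkb

The shift depends on letter class: consonant c→k is +8, but vowel o→r is +3. Vowels shift forward by 3 and consonants shift forward by 8.
For verdict: v(cons)+8=d, e(vowel)+3=h, r(cons)+8=z, d(cons)+8=l, i(vowel)+3=l, c(cons)+8=k, t(cons)+8=b.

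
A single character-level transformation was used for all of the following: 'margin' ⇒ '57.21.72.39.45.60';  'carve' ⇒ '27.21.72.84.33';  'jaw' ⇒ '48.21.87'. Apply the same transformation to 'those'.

78.42.63.75.33

m(#13)→57 and a(#1)→21: differences scale by 3, so n = 3·pos + 18. With a=1..z=26, the number is 3·pos + 18.
For those: t=20→78, h=8→42, o=15→63, s=19→75, e=5→33.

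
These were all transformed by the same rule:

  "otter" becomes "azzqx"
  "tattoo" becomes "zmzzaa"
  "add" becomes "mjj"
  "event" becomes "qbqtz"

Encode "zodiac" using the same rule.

fajumi

The shift depends on letter class: consonant t→z is +6, but vowel o→a is +12. Two shifts are in play — +12 for a/e/i/o/u, +6 for every other letter.
On zodiac: z(cons)+6=f, o(vowel)+12=a, d(cons)+6=j, i(vowel)+12=u, a(vowel)+12=m, c(cons)+6=i.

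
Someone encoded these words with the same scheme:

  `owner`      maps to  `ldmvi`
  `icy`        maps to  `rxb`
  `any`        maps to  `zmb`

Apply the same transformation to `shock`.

hslxp

Each letter is replaced by its mirror in the alphabet: a↔z, b↔y, c↔x, and so on (the Atbash cipher).
For shock: s↔h, h↔s, o↔l, c↔x, k↔p.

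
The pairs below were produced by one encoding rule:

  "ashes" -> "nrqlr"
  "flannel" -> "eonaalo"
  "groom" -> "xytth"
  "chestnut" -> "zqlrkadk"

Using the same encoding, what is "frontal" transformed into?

eytakno

a(0)→n(13) and s(18)→r(17) fit y≡19x+13 (mod 26); the inverse of 19 mod 26 is 11. This is an affine cipher: with a=0,…,z=25, each position x becomes (19x+13) mod 26.
On frontal: f(5)→19·5+13≡4=e; r(17)→19·17+13≡24=y; o(14)→19·14+13≡19=t; n(13)→19·13+13≡0=a; t(19)→19·19+13≡10=k; a(0)→19·0+13≡13=n; l(11)→19·11+13≡14=o (all mod 26).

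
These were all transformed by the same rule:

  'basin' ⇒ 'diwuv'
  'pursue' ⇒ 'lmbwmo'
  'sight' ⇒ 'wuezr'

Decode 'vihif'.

b(1)→d(3) and a(0)→i(8) fit y≡21x+8 (mod 26); the inverse of 21 mod 26 is 5. Treating letters as 0–25, the rule is x ↦ 21x + 8 (mod 26).
Decoding vihif: v(21)→5·(21−8)≡13=n; i(8)→5·(8−8)≡0=a; h(7)→5·(7−8)≡21=v; i(8)→5·(8−8)≡0=a; f(5)→5·(5−8)≡11=l (all mod 26).

naval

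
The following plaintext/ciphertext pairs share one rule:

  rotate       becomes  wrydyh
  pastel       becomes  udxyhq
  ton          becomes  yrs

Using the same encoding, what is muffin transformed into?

rxkkls

The rule splits by letter class: vowels +3, consonants +5.
Applying it to muffin: m(cons)+5=r, u(vowel)+3=x, f(cons)+5=k, f(cons)+5=k, i(vowel)+3=l, n(cons)+5=s.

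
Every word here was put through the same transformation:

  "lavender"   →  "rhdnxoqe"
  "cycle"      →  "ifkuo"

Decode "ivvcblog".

contract

In lavender: l→r is +6, a→h is +7, v→d is +8, e→n is +9 — the shift increases by 1 each position. Each letter shifts forward by (position + 6), i.e. 6, 7, 8, … — the shift grows by one for each successive letter.
Undoing it on ivvcblog: i−6=c, v−7=o, v−8=n, c−9=t, b−10=r, l−11=a, o−12=c, g−13=t.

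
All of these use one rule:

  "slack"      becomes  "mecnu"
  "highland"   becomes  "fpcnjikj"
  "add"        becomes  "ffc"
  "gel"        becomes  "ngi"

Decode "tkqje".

choir

The output letters match the input read backwards, each shifted +2: slack reversed is kcals. Read the word backwards and shift each letter +2.
Reversing it on tkqje: shift back: t−2=r, k−2=i, q−2=o, j−2=h, e−2=c → riohc; then reverse → choir.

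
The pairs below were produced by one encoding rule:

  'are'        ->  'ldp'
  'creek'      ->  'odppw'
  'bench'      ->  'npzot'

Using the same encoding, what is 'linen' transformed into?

The shift depends on letter class: consonant r→d is +12, but vowel a→l is +11. Two shifts are in play — +11 for a/e/i/o/u, +12 for every other letter.
For linen: l(cons)+12=x, i(vowel)+11=t, n(cons)+12=z, e(vowel)+11=p, n(cons)+12=z.

xtzpz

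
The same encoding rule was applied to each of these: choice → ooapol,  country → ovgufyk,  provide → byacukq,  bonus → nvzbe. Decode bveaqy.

The shifts repeat in a cycle of length 2: positions 0,1,… shift by +12, +7, then the pattern repeats.
Decoding bveaqy: b−12=p, v−7=o, e−12=s, a−7=t, q−12=e, y−7=r.

poster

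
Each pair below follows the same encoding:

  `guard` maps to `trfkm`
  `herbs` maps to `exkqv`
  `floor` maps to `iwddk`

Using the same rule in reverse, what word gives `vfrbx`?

g(6)→t(19) and u(20)→r(17) fit y≡11x+5 (mod 26); the inverse of 11 mod 26 is 19. This is an affine cipher: with a=0,…,z=25, each position x becomes (11x+5) mod 26.
Undoing it on vfrbx: v(21)→19·(21−5)≡18=s; f(5)→19·(5−5)≡0=a; r(17)→19·(17−5)≡20=u; b(1)→19·(1−5)≡2=c; x(23)→19·(23−5)≡4=e (all mod 26).

sauce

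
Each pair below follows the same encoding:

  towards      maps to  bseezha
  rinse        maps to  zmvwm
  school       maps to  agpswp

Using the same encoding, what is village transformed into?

dmtpikm

A repeating key of period 2 is used — shifts +8, +4 over and over.
Applying it to village: v+8=d, i+4=m, l+8=t, l+4=p, a+8=i, g+4=k, e+8=m.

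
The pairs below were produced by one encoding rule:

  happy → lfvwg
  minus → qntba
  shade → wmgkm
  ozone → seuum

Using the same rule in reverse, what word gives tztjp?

In happy: h→l is +4, a→f is +5, p→v is +6, p→w is +7 — the shift increases by 1 each position. Letter i (0-indexed) is shifted by i+4, so successive shifts are 4, 5, 6, ….
Reversing it on tztjp: t−4=p, z−5=u, t−6=n, j−7=c, p−8=h.

punch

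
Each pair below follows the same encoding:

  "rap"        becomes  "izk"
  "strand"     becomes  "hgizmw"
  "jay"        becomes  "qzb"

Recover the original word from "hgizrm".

strain

Each pair mirrors across the alphabet (r↔i, a↔z, p↔k): positions sum to 25. Each letter is replaced by its mirror in the alphabet: a↔z, b↔y, c↔x, and so on (the Atbash cipher).
Undoing it on hgizrm: h↔s, g↔t, i↔r, z↔a, r↔i, m↔n.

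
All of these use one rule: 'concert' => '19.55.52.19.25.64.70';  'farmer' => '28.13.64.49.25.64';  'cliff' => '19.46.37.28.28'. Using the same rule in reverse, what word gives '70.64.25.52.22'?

trend

c(#3)→19 and o(#15)→55: differences scale by 3, so n = 3·pos + 10. Each letter becomes 3×(its alphabet position, a=1..z=26) + 10.
Reversing it on 70.64.25.52.22: 70→(70−10)÷3=20=t, 64→(64−10)÷3=18=r, 25→(25−10)÷3=5=e, 52→(52−10)÷3=14=n, 22→(22−10)÷3=4=d.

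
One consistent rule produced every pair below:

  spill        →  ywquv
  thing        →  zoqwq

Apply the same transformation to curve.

In spill: s→y is +6, p→w is +7, i→q is +8, l→u is +9 — the shift increases by 1 each position. The shift increases by 1 at each position, starting from +6: 6, 7, 8, ….
On curve: c+6=i, u+7=b, r+8=z, v+9=e, e+10=o.

ibzeo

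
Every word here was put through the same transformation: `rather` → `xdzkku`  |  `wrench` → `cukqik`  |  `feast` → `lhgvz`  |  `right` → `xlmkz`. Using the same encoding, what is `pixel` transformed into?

It's a Vigenère-style cipher with numeric key [6,3]: position i shifts by key[i mod 2].
For pixel: p+6=v, i+3=l, x+6=d, e+3=h, l+6=r.

vldhr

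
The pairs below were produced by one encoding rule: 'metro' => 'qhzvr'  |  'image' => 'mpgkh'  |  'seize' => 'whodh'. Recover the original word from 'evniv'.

ashes

Shifts by position in metro: pos 0: m→q (+4), pos 1: e→h (+3), pos 2: t→z (+6), pos 3: r→v (+4), pos 4: o→r (+3) — repeating every 3. The shifts repeat in a cycle of length 3: positions 0,1,… shift by +4, +3, +6, then the pattern repeats.
Undoing it on evniv: e−4=a, v−3=s, n−6=h, i−4=e, v−3=s.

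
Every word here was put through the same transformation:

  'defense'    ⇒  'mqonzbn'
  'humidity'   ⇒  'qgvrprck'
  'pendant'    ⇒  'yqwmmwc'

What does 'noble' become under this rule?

wakuq

Shifts by position in defense: pos 0: d→m (+9), pos 1: e→q (+12), pos 2: f→o (+9), pos 3: e→n (+9), pos 4: n→z (+12), pos 5: s→b (+9) — repeating every 3. It's a Vigenère-style cipher with numeric key [9,12,9]: position i shifts by key[i mod 3].
For noble: n+9=w, o+12=a, b+9=k, l+9=u, e+12=q.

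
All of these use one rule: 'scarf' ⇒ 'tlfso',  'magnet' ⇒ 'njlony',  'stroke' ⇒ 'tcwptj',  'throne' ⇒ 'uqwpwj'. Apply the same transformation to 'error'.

fawpa

Shifts by position in scarf: pos 0: s→t (+1), pos 1: c→l (+9), pos 2: a→f (+5), pos 3: r→s (+1), pos 4: f→o (+9) — repeating every 3. A repeating key of period 3 is used — shifts +1, +9, +5 over and over.
Applying it to error: e+1=f, r+9=a, r+5=w, o+1=p, r+9=a.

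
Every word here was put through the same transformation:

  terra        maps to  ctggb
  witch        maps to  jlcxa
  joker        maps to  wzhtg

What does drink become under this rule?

igloh

t(19)→c(2) and e(4)→t(19) fit y≡11x+1 (mod 26); the inverse of 11 mod 26 is 19. This is an affine cipher: with a=0,…,z=25, each position x becomes (11x+1) mod 26.
Applying it to drink: d(3)→11·3+1≡8=i; r(17)→11·17+1≡6=g; i(8)→11·8+1≡11=l; n(13)→11·13+1≡14=o; k(10)→11·10+1≡7=h (all mod 26).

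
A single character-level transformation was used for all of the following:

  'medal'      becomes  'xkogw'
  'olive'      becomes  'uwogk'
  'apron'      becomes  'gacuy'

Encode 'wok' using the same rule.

The rule splits by letter class: vowels +6, consonants +11.
On wok: w(cons)+11=h, o(vowel)+6=u, k(cons)+11=v.

huv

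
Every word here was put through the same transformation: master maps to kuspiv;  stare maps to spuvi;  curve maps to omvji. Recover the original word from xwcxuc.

zigzag

Treating letters as 0–25, the rule is x ↦ 23x + 20 (mod 26).
Undoing it on xwcxuc: x(23)→17·(23−20)≡25=z; w(22)→17·(22−20)≡8=i; c(2)→17·(2−20)≡6=g; x(23)→17·(23−20)≡25=z; u(20)→17·(20−20)≡0=a; c(2)→17·(2−20)≡6=g (all mod 26).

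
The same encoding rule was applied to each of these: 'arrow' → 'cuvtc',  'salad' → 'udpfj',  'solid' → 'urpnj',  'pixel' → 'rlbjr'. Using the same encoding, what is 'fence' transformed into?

hhrhk

In arrow: a→c is +2, r→u is +3, r→v is +4, o→t is +5 — the shift increases by 1 each position. The shift increases by 1 at each position, starting from +2: 2, 3, 4, ….
On fence: f+2=h, e+3=h, n+4=r, c+5=h, e+6=k.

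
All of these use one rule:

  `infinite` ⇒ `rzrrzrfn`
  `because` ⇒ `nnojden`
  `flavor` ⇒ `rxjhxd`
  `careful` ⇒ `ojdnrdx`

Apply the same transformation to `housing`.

txderzs

The shift depends on letter class: consonant n→z is +12, but vowel i→r is +9. Two shifts are in play — +9 for a/e/i/o/u, +12 for every other letter.
Applying it to housing: h(cons)+12=t, o(vowel)+9=x, u(vowel)+9=d, s(cons)+12=e, i(vowel)+9=r, n(cons)+12=z, g(cons)+12=s.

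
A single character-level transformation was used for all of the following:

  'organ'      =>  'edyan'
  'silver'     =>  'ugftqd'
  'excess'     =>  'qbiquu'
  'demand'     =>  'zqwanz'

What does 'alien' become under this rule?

Each letter's alphabet position (a=0..z=25) is mapped through 17·x+0 mod 26 — an affine cipher.
For alien: a(0)→17·0+0≡0=a; l(11)→17·11+0≡5=f; i(8)→17·8+0≡6=g; e(4)→17·4+0≡16=q; n(13)→17·13+0≡13=n (all mod 26).

afgqn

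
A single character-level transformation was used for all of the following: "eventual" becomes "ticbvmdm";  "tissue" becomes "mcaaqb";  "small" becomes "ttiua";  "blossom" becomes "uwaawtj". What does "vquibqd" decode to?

vitamin

The output letters match the input read backwards, each shifted +8: eventual reversed is lautneve. Read the word backwards and shift each letter +8.
Undoing it on vquibqd: shift back: v−8=n, q−8=i, u−8=m, i−8=a, b−8=t, q−8=i, d−8=v → nimativ; then reverse → vitamin.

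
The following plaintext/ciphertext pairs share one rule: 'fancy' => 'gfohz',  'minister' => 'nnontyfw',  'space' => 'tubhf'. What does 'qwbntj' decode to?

Shifts by position in fancy: pos 0: f→g (+1), pos 1: a→f (+5), pos 2: n→o (+1), pos 3: c→h (+5) — repeating every 2. It's a Vigenère-style cipher with numeric key [1,5]: position i shifts by key[i mod 2].
Undoing it on qwbntj: q−1=p, w−5=r, b−1=a, n−5=i, t−1=s, j−5=e.

praise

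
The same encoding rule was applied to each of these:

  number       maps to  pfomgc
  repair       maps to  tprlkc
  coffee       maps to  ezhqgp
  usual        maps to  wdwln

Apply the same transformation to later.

nlvpt

Shifts by position in number: pos 0: n→p (+2), pos 1: u→f (+11), pos 2: m→o (+2), pos 3: b→m (+11) — repeating every 2. It's a Vigenère-style cipher with numeric key [2,11]: position i shifts by key[i mod 2].
On later: l+2=n, a+11=l, t+2=v, e+11=p, r+2=t.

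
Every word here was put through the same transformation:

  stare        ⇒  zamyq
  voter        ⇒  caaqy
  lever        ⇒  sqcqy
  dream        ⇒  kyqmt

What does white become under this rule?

The shift depends on letter class: consonant s→z is +7, but vowel a→m is +12. The rule splits by letter class: vowels +12, consonants +7.
On white: w(cons)+7=d, h(cons)+7=o, i(vowel)+12=u, t(cons)+7=a, e(vowel)+12=q.

douaq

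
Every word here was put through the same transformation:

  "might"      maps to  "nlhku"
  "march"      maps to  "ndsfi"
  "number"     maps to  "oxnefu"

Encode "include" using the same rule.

jqdovgf

Shifts by position in might: pos 0: m→n (+1), pos 1: i→l (+3), pos 2: g→h (+1), pos 3: h→k (+3) — repeating every 2. It's a Vigenère-style cipher with numeric key [1,3]: position i shifts by key[i mod 2].
Applying it to include: i+1=j, n+3=q, c+1=d, l+3=o, u+1=v, d+3=g, e+1=f.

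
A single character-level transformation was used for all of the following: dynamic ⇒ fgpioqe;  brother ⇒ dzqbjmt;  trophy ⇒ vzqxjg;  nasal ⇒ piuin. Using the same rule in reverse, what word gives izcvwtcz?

granular

Shifts by position in dynamic: pos 0: d→f (+2), pos 1: y→g (+8), pos 2: n→p (+2), pos 3: a→i (+8) — repeating every 2. A repeating key of period 2 is used — shifts +2, +8 over and over.
Undoing it on izcvwtcz: i−2=g, z−8=r, c−2=a, v−8=n, w−2=u, t−8=l, c−2=a, z−8=r.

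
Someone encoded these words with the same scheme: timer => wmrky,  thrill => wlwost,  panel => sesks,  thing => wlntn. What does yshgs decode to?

In timer: t→w is +3, i→m is +4, m→r is +5, e→k is +6 — the shift increases by 1 each position. Each letter shifts forward by (position + 3), i.e. 3, 4, 5, … — the shift grows by one for each successive letter.
Reversing it on yshgs: y−3=v, s−4=o, h−5=c, g−6=a, s−7=l.

vocal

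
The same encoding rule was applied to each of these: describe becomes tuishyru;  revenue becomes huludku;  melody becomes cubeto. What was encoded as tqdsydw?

Compare letters: d→t is +16, e→u is +16, s→i is +16 — a constant shift. Each letter is shifted forward by 16 in the alphabet (a Caesar shift of +16).
Undoing it on tqdsydw: t−16=d, q−16=a, d−16=n, s−16=c, y−16=i, d−16=n, w−16=g.

dancing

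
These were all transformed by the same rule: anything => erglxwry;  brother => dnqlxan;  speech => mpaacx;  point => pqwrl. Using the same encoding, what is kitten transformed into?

a(0)→e(4) and n(13)→r(17) fit y≡25x+4 (mod 26); the inverse of 25 mod 26 is 25. Treating letters as 0–25, the rule is x ↦ 25x + 4 (mod 26).
For kitten: k(10)→25·10+4≡20=u; i(8)→25·8+4≡22=w; t(19)→25·19+4≡11=l; t(19)→25·19+4≡11=l; e(4)→25·4+4≡0=a; n(13)→25·13+4≡17=r (all mod 26).

uwllar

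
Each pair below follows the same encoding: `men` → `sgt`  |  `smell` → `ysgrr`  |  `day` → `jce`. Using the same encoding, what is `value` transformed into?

Vowels shift forward by 2 and consonants shift forward by 6.
For value: v(cons)+6=b, a(vowel)+2=c, l(cons)+6=r, u(vowel)+2=w, e(vowel)+2=g.

bcrwg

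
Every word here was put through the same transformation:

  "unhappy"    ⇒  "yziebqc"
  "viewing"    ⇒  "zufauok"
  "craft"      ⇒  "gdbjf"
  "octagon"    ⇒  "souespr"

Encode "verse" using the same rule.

It's a Vigenère-style cipher with numeric key [4,12,1]: position i shifts by key[i mod 3].
For verse: v+4=z, e+12=q, r+1=s, s+4=w, e+12=q.

zqswq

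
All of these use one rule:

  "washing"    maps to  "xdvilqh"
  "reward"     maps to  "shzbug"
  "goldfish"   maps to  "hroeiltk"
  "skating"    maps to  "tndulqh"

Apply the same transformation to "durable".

It's a Vigenère-style cipher with numeric key [1,3,3]: position i shifts by key[i mod 3].
Applying it to durable: d+1=e, u+3=x, r+3=u, a+1=b, b+3=e, l+3=o, e+1=f.

exubeof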